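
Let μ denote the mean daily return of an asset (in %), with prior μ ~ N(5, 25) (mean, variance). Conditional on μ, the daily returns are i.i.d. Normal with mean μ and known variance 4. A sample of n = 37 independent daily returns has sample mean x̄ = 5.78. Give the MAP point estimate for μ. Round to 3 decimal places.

μ̂_MAP = 5.777

n = 37, x̄ = 5.78.
For a Normal prior and Normal likelihood with known variance, the posterior is Normal; its mode equals its mean, the precision-weighted average.
Prior precision 1/σ₀² = 1/25 = 0.04; data precision n/σ² = 37/4 = 9.25.
μ̂ = (0.04·5 + 9.25·5.78) / (0.04 + 9.25) = 53.665/9.29 = 10733/1858 ≈ 5.777.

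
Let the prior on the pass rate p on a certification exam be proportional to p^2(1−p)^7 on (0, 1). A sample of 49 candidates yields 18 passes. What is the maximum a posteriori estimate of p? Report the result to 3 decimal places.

p̂_MAP = 0.345

The prior density ∝ p^2(1−p)^7 is the kernel of Beta(3, 8).
Data: 18 successes in 49 trials. The binomial likelihood contributes p^18(1−p)^31, so the posterior is Beta(3+18, 8+31) = Beta(21, 39).
For Beta(a, b) with a, b > 1 the mode is (a−1)/(a+b−2) = 20/58 ≈ 0.345.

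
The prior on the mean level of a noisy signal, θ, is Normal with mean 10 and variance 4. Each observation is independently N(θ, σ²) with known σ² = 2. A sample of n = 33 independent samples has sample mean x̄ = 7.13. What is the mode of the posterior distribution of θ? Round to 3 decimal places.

θ̂_MAP = 7.173

n = 33, x̄ = 7.13.
For a Normal prior and Normal likelihood with known variance, the posterior is Normal; its mode equals its mean, the precision-weighted average.
Prior precision 1/σ₀² = 1/4 = 0.25; data precision n/σ² = 33/2 = 16.5.
θ̂ = (0.25·10 + 16.5·7.13) / (0.25 + 16.5) = 120.145/16.75 = 24029/3350 ≈ 7.173.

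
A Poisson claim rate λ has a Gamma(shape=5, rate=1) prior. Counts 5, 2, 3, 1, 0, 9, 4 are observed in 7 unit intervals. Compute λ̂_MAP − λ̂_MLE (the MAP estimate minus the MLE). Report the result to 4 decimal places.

MAP − MLE = 0.0714

Σxᵢ = 24. Posterior is Gamma(29, 8); MAP = (29−1)/8 = 28/8 ≈ 3.50000.
MLE = x̄ = 24/7 ≈ 3.42857.
Difference = 28/8 − 24/7 = 1/14 ≈ 0.0714.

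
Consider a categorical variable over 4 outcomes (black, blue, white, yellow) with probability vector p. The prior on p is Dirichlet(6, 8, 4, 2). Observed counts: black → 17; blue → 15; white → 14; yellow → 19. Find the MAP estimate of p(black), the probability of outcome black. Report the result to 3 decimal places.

The posterior is Dirichlet(αᵢ + nᵢ) = Dirichlet(23, 23, 18, 21).
For a Dirichlet(a₁,…,a_K) with all aᵢ > 1, the mode has j-th component (aⱼ − 1)/(Σaᵢ − K).
Here Σaᵢ = 85 and K = 4, so p(black) = (23 − 1)/(85 − 4) = 22/81 ≈ 0.272.

MAP estimate of p(black) = 0.272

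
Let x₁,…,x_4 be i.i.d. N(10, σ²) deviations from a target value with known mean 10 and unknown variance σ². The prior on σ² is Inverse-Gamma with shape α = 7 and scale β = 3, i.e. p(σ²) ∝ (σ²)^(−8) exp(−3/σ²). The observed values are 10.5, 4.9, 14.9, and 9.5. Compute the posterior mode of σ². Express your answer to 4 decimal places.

σ̂²_MAP = 2.8260

Sum of squared deviations about the known mean: SS = (10.5−10)² + (4.9−10)² + (14.9−10)² + (9.5−10)² = 50.52.
The Normal likelihood contributes (σ²)^(−n/2) exp(−SS/(2σ²)), so the posterior is Inverse-Gamma(α + n/2, β + SS/2) = Inverse-Gamma(9, 28.26).
The mode of Inverse-Gamma(a, b) is b/(a+1) = 28.26/10 ≈ 2.8260.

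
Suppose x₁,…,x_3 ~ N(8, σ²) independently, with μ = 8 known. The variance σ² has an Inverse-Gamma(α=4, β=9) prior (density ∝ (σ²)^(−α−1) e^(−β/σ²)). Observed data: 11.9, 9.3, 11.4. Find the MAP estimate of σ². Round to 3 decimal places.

Sum of squared deviations about the known mean: SS = (11.9−8)² + (9.3−8)² + (11.4−8)² = 28.46.
The Normal likelihood contributes (σ²)^(−n/2) exp(−SS/(2σ²)), so the posterior is Inverse-Gamma(α + n/2, β + SS/2) = Inverse-Gamma(5.5, 23.23).
The mode of Inverse-Gamma(a, b) is b/(a+1) = 23.23/6.5 ≈ 3.574.

σ̂²_MAP = 3.574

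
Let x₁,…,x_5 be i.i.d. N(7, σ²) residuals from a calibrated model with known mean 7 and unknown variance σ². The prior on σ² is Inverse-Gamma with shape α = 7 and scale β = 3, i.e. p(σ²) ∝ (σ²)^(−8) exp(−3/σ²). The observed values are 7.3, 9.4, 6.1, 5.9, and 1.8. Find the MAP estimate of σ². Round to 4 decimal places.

σ̂²_MAP = 1.9481

Sum of squared deviations about the known mean: SS = (7.3−7)² + (9.4−7)² + (6.1−7)² + (5.9−7)² + (1.8−7)² = 34.91.
The Normal likelihood contributes (σ²)^(−n/2) exp(−SS/(2σ²)), so the posterior is Inverse-Gamma(α + n/2, β + SS/2) = Inverse-Gamma(9.5, 20.455).
The mode of Inverse-Gamma(a, b) is b/(a+1) = 20.455/10.5 ≈ 1.9481.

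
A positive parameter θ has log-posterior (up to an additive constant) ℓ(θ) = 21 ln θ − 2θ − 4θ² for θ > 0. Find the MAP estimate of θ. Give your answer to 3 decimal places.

ℓ'(θ) = 21/θ − 2 − 8θ. Setting this to zero and multiplying by θ: 8θ² + 2θ − 21 = 0.
θ = (−2 + √(2² + 4·8·21)) / (2·8) = (−2 + √676) / 16 = (−2 + 26)/16 = 3/2.
ℓ''(θ) = −21/θ² − 8 < 0, confirming a maximum.

θ̂_MAP = 1.500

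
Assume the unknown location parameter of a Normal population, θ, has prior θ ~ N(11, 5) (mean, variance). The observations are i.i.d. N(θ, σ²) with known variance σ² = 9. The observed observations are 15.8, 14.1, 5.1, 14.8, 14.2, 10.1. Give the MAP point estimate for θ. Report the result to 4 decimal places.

θ̂_MAP = 12.0385

n = 6; x̄ = (15.8 + 14.1 + 5.1 + 14.8 + 14.2 + 10.1)/6 = 74.1/6 = 12.35.
For a Normal prior and Normal likelihood with known variance, the posterior is Normal; its mode equals its mean, the precision-weighted average.
Prior precision 1/σ₀² = 1/5 = 0.2; data precision n/σ² = 6/9 = 2/3.
θ̂ = (0.2·11 + (2/3)·12.35) / (0.2 + 2/3) = (313/30)/(13/15) = 313/26 ≈ 12.0385.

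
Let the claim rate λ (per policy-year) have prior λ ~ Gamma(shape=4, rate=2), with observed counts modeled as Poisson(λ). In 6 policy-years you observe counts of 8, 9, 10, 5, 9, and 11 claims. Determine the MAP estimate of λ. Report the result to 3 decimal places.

Σxᵢ = 8+9+10+5+9+11 = 52, with n = 6.
Posterior ∝ λ^3e^(−2λ) · λ^52e^(−6λ) = λ^55e^(−8λ), i.e. Gamma(shape=56, rate=8).
The mode of a Gamma(a, b) with a ≥ 1 (shape–rate) is (a−1)/b = 55/8 ≈ 6.875.

λ̂_MAP = 6.875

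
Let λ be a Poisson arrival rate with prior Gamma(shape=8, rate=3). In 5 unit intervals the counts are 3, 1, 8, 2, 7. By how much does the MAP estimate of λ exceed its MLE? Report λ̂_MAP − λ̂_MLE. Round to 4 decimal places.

Σxᵢ = 21. Posterior is Gamma(29, 8); MAP = (29−1)/8 = 28/8 ≈ 3.50000.
MLE = x̄ = 21/5 ≈ 4.20000.
Difference = 28/8 − 21/5 = -7/10 ≈ -0.7000.

MAP − MLE = -0.7000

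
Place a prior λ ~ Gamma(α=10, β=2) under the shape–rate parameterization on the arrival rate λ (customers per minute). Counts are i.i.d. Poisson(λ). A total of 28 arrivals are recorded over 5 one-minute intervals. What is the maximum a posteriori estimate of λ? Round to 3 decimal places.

λ̂_MAP = 5.286

Σxᵢ = 28, n = 5.
Posterior ∝ λ^9e^(−2λ) · λ^28e^(−5λ) = λ^37e^(−7λ), i.e. Gamma(shape=38, rate=7).
The mode of a Gamma(a, b) with a ≥ 1 (shape–rate) is (a−1)/b = 37/7 ≈ 5.286.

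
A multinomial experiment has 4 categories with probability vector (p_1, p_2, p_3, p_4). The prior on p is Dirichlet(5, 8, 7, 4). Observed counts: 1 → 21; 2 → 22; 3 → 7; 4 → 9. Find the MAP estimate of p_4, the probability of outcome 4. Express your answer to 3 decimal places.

MAP estimate: 0.152

The posterior is Dirichlet(αᵢ + nᵢ) = Dirichlet(26, 30, 14, 13).
For a Dirichlet(a₁,…,a_K) with all aᵢ > 1, the mode has j-th component (aⱼ − 1)/(Σaᵢ − K).
Here Σaᵢ = 83 and K = 4, so p_4 = (13 − 1)/(83 − 4) = 12/79 ≈ 0.152.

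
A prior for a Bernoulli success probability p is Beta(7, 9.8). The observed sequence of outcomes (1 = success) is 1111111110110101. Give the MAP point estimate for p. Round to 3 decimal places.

p̂_MAP = 0.617

Prior: Beta(7, 9.8).
Data: 13 successes in 16 trials (from the sequence). The binomial likelihood contributes p^13(1−p)^3, so the posterior is Beta(7+13, 9.8+3) = Beta(20, 12.8).
For Beta(a, b) with a, b > 1 the mode is (a−1)/(a+b−2) = 19/30.8 ≈ 0.617.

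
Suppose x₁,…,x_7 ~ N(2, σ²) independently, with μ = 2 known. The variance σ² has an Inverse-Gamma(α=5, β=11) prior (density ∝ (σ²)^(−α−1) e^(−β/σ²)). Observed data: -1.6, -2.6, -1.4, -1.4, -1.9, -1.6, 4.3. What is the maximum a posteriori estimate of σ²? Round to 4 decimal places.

σ̂²_MAP = 5.9316

Sum of squared deviations about the known mean: SS = (-1.6−2)² + (-2.6−2)² + (-1.4−2)² + (-1.4−2)² + (-1.9−2)² + (-1.6−2)² + (4.3−2)² = 90.7.
The Normal likelihood contributes (σ²)^(−n/2) exp(−SS/(2σ²)), so the posterior is Inverse-Gamma(α + n/2, β + SS/2) = Inverse-Gamma(8.5, 56.35).
The mode of Inverse-Gamma(a, b) is b/(a+1) = 56.35/9.5 ≈ 5.9316.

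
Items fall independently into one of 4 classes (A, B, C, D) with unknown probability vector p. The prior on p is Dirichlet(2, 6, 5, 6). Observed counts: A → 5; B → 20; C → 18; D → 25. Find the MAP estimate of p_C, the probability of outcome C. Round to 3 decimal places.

MAP estimate of p_C = 0.265

The posterior is Dirichlet(αᵢ + nᵢ) = Dirichlet(7, 26, 23, 31).
For a Dirichlet(a₁,…,a_K) with all aᵢ > 1, the mode has j-th component (aⱼ − 1)/(Σaᵢ − K).
Here Σaᵢ = 87 and K = 4, so p_C = (23 − 1)/(87 − 4) = 22/83 ≈ 0.265.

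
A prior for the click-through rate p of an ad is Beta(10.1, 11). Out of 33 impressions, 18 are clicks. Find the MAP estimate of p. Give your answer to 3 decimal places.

p̂_MAP = 0.520

Prior: Beta(10.1, 11).
Data: 18 successes in 33 trials. The binomial likelihood contributes p^18(1−p)^15, so the posterior is Beta(10.1+18, 11+15) = Beta(28.1, 26).
For Beta(a, b) with a, b > 1 the mode is (a−1)/(a+b−2) = 27.1/52.1 ≈ 0.520.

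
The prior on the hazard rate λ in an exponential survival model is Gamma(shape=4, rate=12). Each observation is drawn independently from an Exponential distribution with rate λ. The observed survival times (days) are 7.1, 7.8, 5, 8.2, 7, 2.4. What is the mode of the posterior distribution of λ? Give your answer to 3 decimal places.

The Exponential(rate=λ) likelihood is ∝ λ^n e^(−λΣtᵢ). Here n = 6 and Σtᵢ = 7.1 + 7.8 + 5 + 8.2 + 7 + 2.4 = 37.5.
Posterior ∝ λ^3e^(−12λ) · λ^6e^(−37.5λ) = λ^9e^(−49.5λ), i.e. Gamma(10, 49.5).
Mode = (a−1)/b = 9/49.5 ≈ 0.182.

λ̂_MAP = 0.182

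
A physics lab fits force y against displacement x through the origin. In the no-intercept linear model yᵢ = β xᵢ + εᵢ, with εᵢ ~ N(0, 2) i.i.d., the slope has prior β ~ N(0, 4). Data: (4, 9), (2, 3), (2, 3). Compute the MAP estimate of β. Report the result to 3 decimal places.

log p(β | y) = −Σ(yᵢ − βxᵢ)²/(2·2) − β²/(2·4) + const.
Setting the derivative to zero: Σxᵢ(yᵢ − βxᵢ)/2 − β/4 = 0, so β = Σxᵢyᵢ / (Σxᵢ² + σ²/τ²).
Σxᵢyᵢ = 4·9 + 2·3 + 2·3 = 48; Σxᵢ² = 24; σ²/τ² = 0.5.
β̂_MAP = 48 / (24 + 0.5) = 48/24.5 ≈ 1.959.

β̂_MAP = 1.959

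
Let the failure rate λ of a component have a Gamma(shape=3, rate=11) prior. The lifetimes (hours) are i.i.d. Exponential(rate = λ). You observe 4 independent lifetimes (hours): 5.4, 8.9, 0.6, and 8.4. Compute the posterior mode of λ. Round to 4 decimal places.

λ̂_MAP = 0.1749

The Exponential(rate=λ) likelihood is ∝ λ^n e^(−λΣtᵢ). Here n = 4 and Σtᵢ = 5.4 + 8.9 + 0.6 + 8.4 = 23.3.
Posterior ∝ λ^2e^(−11λ) · λ^4e^(−23.3λ) = λ^6e^(−34.3λ), i.e. Gamma(7, 34.3).
Mode = (a−1)/b = 6/34.3 ≈ 0.1749.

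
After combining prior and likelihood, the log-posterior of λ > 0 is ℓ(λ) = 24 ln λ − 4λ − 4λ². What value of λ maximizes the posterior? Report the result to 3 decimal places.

ℓ'(λ) = 24/λ − 4 − 8λ. Setting this to zero and multiplying by λ: 8λ² + 4λ − 24 = 0.
λ = (−4 + √(4² + 4·8·24)) / (2·8) = (−4 + √784) / 16 = (−4 + 28)/16 = 3/2.
ℓ''(λ) = −24/λ² − 8 < 0, confirming a maximum.

λ̂_MAP = 1.500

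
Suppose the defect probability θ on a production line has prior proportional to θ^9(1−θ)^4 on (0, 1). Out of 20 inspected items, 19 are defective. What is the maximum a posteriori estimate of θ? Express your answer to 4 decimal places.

The prior density ∝ θ^9(1−θ)^4 is the kernel of Beta(10, 5).
Data: 19 successes in 20 trials. The binomial likelihood contributes θ^19(1−θ)^1, so the posterior is Beta(10+19, 5+1) = Beta(29, 6).
For Beta(a, b) with a, b > 1 the mode is (a−1)/(a+b−2) = 28/33 ≈ 0.8485.

θ̂_MAP = 0.8485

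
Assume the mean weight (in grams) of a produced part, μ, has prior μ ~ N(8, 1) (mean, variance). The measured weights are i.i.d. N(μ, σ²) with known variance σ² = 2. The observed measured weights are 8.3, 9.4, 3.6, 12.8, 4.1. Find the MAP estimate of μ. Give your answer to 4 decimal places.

μ̂_MAP = 7.7429

n = 5; x̄ = (8.3 + 9.4 + 3.6 + 12.8 + 4.1)/5 = 38.2/5 = 7.64.
For a Normal prior and Normal likelihood with known variance, the posterior is Normal; its mode equals its mean, the precision-weighted average.
Prior precision 1/σ₀² = 1/1 = 1; data precision n/σ² = 5/2 = 2.5.
μ̂ = (1·8 + 2.5·7.64) / (1 + 2.5) = 27.1/3.5 = 271/35 ≈ 7.7429.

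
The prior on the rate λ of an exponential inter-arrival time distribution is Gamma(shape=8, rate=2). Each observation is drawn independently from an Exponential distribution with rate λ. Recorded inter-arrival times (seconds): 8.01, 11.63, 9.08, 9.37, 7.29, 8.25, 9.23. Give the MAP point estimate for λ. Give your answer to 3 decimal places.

λ̂_MAP = 0.216

The Exponential(rate=λ) likelihood is ∝ λ^n e^(−λΣtᵢ). Here n = 7 and Σtᵢ = 8.01 + 11.63 + 9.08 + 9.37 + 7.29 + 8.25 + 9.23 = 62.86.
Posterior ∝ λ^7e^(−2λ) · λ^7e^(−62.86λ) = λ^14e^(−64.86λ), i.e. Gamma(15, 64.86).
Mode = (a−1)/b = 14/64.86 ≈ 0.216.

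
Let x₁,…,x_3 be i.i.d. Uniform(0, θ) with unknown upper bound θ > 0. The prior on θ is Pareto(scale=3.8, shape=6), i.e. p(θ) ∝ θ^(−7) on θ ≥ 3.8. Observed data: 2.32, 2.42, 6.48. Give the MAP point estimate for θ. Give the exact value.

θ̂_MAP = 6.48

The Uniform(0, θ) likelihood is θ^(−n) for θ ≥ max(xᵢ), zero otherwise. Here max(xᵢ) = 6.48.
Posterior ∝ θ^(−7) · θ^(−3) = θ^(−10) on θ ≥ max(3.8, 6.48) = 6.48.
This density is strictly decreasing in θ, so the posterior mode lies at the lower boundary of the support.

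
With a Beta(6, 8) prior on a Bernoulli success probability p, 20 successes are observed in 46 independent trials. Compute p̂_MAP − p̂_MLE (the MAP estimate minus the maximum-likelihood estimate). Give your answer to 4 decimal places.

MAP − MLE = -0.0037

Posterior is Beta(26, 34); MAP = (26−1)/(60−2) = 25/58 ≈ 0.43103.
MLE ignores the prior: p̂_MLE = k/n = 20/46 ≈ 0.43478.
Difference = 25/58 − 20/46 = -5/1334 ≈ -0.0037.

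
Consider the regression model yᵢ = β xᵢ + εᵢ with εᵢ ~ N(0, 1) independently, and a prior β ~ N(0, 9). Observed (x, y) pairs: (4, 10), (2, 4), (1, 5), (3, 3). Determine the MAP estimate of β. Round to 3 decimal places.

β̂_MAP = 2.059

log p(β | y) = −Σ(yᵢ − βxᵢ)²/(2·1) − β²/(2·9) + const.
Setting the derivative to zero: Σxᵢ(yᵢ − βxᵢ)/1 − β/9 = 0, so β = Σxᵢyᵢ / (Σxᵢ² + σ²/τ²).
Σxᵢyᵢ = 4·10 + 2·4 + 1·5 + 3·3 = 62; Σxᵢ² = 30; σ²/τ² = 1/9.
β̂_MAP = 62 / (30 + 1/9) = 62/(271/9) = 558/271 ≈ 2.059.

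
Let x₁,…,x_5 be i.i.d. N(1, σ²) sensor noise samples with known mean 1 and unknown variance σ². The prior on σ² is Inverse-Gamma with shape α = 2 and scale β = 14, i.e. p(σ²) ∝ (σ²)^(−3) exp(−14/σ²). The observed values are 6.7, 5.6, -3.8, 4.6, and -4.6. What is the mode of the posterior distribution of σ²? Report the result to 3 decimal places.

Sum of squared deviations about the known mean: SS = (6.7−1)² + (5.6−1)² + (-3.8−1)² + (4.6−1)² + (-4.6−1)² = 121.01.
The Normal likelihood contributes (σ²)^(−n/2) exp(−SS/(2σ²)), so the posterior is Inverse-Gamma(α + n/2, β + SS/2) = Inverse-Gamma(4.5, 74.505).
The mode of Inverse-Gamma(a, b) is b/(a+1) = 74.505/5.5 ≈ 13.546.

σ̂²_MAP = 13.546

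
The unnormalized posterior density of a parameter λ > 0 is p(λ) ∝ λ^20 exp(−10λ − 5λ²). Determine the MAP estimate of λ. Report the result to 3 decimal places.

λ̂_MAP = 1.000

ℓ'(λ) = 20/λ − 10 − 10λ. Setting this to zero and multiplying by λ: 10λ² + 10λ − 20 = 0.
λ = (−10 + √(10² + 4·10·20)) / (2·10) = (−10 + √900) / 20 = (−10 + 30)/20 = 1.
ℓ''(λ) = −20/λ² − 10 < 0, confirming a maximum.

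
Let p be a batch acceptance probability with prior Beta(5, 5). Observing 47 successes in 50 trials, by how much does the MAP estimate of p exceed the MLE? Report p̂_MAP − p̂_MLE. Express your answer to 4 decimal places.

Posterior is Beta(52, 8); MAP = (52−1)/(60−2) = 51/58 ≈ 0.87931.
MLE ignores the prior: p̂_MLE = k/n = 47/50 ≈ 0.94000.
Difference = 51/58 − 47/50 = -44/725 ≈ -0.0607.

MAP − MLE = -0.0607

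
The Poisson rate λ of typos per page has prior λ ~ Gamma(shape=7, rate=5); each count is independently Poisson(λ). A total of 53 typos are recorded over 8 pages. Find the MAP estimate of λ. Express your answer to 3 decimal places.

λ̂_MAP = 4.538

Σxᵢ = 53, n = 8.
Posterior ∝ λ^6e^(−5λ) · λ^53e^(−8λ) = λ^59e^(−13λ), i.e. Gamma(shape=60, rate=13).
The mode of a Gamma(a, b) with a ≥ 1 (shape–rate) is (a−1)/b = 59/13 ≈ 4.538.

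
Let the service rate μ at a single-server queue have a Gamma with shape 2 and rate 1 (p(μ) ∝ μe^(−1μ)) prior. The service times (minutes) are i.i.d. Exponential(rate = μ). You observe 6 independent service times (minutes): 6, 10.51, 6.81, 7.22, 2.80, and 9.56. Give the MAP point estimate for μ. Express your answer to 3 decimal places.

μ̂_MAP = 0.159

The Exponential(rate=μ) likelihood is ∝ μ^n e^(−μΣtᵢ). Here n = 6 and Σtᵢ = 6 + 10.51 + 6.81 + 7.22 + 2.80 + 9.56 = 42.90.
Posterior ∝ μe^(−1μ) · μ^6e^(−42.90μ) = μ^7e^(−43.90μ), i.e. Gamma(8, 43.90).
Mode = (a−1)/b = 7/43.90 ≈ 0.159.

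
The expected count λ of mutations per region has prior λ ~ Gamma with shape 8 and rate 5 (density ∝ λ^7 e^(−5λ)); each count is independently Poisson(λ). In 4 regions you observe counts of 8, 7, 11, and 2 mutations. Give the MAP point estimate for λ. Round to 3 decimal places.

Σxᵢ = 8+7+11+2 = 28, with n = 4.
Posterior ∝ λ^7e^(−5λ) · λ^28e^(−4λ) = λ^35e^(−9λ), i.e. Gamma(shape=36, rate=9).
The mode of a Gamma(a, b) with a ≥ 1 (shape–rate) is (a−1)/b = 35/9 ≈ 3.889.

λ̂_MAP = 3.889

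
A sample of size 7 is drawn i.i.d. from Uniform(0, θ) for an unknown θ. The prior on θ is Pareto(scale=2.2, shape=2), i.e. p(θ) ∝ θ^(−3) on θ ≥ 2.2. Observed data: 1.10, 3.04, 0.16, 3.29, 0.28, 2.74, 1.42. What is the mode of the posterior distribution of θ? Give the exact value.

The Uniform(0, θ) likelihood is θ^(−n) for θ ≥ max(xᵢ), zero otherwise. Here max(xᵢ) = 3.29.
Posterior ∝ θ^(−3) · θ^(−7) = θ^(−10) on θ ≥ max(2.2, 3.29) = 3.29.
This density is strictly decreasing in θ, so the posterior mode lies at the lower boundary of the support.

θ̂_MAP = 3.29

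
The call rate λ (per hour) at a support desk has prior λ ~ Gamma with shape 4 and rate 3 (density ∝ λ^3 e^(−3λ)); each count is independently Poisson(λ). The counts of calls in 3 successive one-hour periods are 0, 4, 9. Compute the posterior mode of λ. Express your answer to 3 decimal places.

Σxᵢ = 0+4+9 = 13, with n = 3.
Posterior ∝ λ^3e^(−3λ) · λ^13e^(−3λ) = λ^16e^(−6λ), i.e. Gamma(shape=17, rate=6).
The mode of a Gamma(a, b) with a ≥ 1 (shape–rate) is (a−1)/b = 16/6 ≈ 2.667.

λ̂_MAP = 2.667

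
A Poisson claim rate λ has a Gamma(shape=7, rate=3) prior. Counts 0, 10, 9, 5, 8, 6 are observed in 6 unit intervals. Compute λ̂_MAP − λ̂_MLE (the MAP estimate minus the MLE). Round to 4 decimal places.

MAP − MLE = -1.4444

Σxᵢ = 38. Posterior is Gamma(45, 9); MAP = (45−1)/9 = 44/9 ≈ 4.88889.
MLE = x̄ = 38/6 ≈ 6.33333.
Difference = 44/9 − 38/6 = -13/9 ≈ -1.4444.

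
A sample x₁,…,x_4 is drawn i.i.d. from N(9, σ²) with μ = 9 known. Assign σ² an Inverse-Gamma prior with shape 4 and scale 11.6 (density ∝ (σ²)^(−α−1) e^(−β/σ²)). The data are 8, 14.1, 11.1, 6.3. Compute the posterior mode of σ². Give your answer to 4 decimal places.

σ̂²_MAP = 4.4221

Sum of squared deviations about the known mean: SS = (8−9)² + (14.1−9)² + (11.1−9)² + (6.3−9)² = 38.71.
The Normal likelihood contributes (σ²)^(−n/2) exp(−SS/(2σ²)), so the posterior is Inverse-Gamma(α + n/2, β + SS/2) = Inverse-Gamma(6, 30.955).
The mode of Inverse-Gamma(a, b) is b/(a+1) = 30.955/7 ≈ 4.4221.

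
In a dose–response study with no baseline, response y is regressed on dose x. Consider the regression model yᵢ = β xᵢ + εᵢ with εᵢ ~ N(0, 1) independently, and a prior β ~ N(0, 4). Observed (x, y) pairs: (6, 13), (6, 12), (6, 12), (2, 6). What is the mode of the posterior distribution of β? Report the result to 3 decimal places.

log p(β | y) = −Σ(yᵢ − βxᵢ)²/(2·1) − β²/(2·4) + const.
Setting the derivative to zero: Σxᵢ(yᵢ − βxᵢ)/1 − β/4 = 0, so β = Σxᵢyᵢ / (Σxᵢ² + σ²/τ²).
Σxᵢyᵢ = 6·13 + 6·12 + 6·12 + 2·6 = 234; Σxᵢ² = 112; σ²/τ² = 0.25.
β̂_MAP = 234 / (112 + 0.25) = 234/112.25 ≈ 2.085.

β̂_MAP = 2.085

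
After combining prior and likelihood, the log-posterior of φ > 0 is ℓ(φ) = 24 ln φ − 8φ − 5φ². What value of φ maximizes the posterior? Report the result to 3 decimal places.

φ̂_MAP = 1.200

ℓ'(φ) = 24/φ − 8 − 10φ. Setting this to zero and multiplying by φ: 10φ² + 8φ − 24 = 0.
φ = (−8 + √(8² + 4·10·24)) / (2·10) = (−8 + √1024) / 20 = (−8 + 32)/20 = 6/5.
ℓ''(φ) = −24/φ² − 10 < 0, confirming a maximum.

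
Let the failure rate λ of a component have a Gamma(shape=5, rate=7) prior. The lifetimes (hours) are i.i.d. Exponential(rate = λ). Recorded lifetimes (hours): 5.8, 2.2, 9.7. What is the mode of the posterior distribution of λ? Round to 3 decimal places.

λ̂_MAP = 0.283

The Exponential(rate=λ) likelihood is ∝ λ^n e^(−λΣtᵢ). Here n = 3 and Σtᵢ = 5.8 + 2.2 + 9.7 = 17.7.
Posterior ∝ λ^4e^(−7λ) · λ^3e^(−17.7λ) = λ^7e^(−24.7λ), i.e. Gamma(8, 24.7).
Mode = (a−1)/b = 7/24.7 ≈ 0.283.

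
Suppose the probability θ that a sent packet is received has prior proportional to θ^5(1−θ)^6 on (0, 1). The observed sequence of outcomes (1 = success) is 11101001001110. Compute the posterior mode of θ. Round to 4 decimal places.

The prior density ∝ θ^5(1−θ)^6 is the kernel of Beta(6, 7).
Data: 8 successes in 14 trials (from the sequence). The binomial likelihood contributes θ^8(1−θ)^6, so the posterior is Beta(6+8, 7+6) = Beta(14, 13).
For Beta(a, b) with a, b > 1 the mode is (a−1)/(a+b−2) = 13/25 ≈ 0.5200.

θ̂_MAP = 0.5200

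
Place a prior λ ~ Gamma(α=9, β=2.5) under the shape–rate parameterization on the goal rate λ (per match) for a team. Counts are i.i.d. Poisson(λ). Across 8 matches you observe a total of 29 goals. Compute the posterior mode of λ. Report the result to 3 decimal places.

λ̂_MAP = 3.524

Σxᵢ = 29, n = 8.
Posterior ∝ λ^8e^(−2.5λ) · λ^29e^(−8λ) = λ^37e^(−10.5λ), i.e. Gamma(shape=38, rate=10.5).
The mode of a Gamma(a, b) with a ≥ 1 (shape–rate) is (a−1)/b = 37/10.5 ≈ 3.524.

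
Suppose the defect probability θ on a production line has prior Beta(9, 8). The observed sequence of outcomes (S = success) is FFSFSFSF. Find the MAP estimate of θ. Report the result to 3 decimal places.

Prior: Beta(9, 8).
Data: 3 successes in 8 trials (from the sequence). The binomial likelihood contributes θ^3(1−θ)^5, so the posterior is Beta(9+3, 8+5) = Beta(12, 13).
For Beta(a, b) with a, b > 1 the mode is (a−1)/(a+b−2) = 11/23 ≈ 0.478.

θ̂_MAP = 0.478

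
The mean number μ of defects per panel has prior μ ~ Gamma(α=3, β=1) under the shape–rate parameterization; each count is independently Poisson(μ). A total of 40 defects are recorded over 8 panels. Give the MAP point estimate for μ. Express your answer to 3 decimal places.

μ̂_MAP = 4.667

Σxᵢ = 40, n = 8.
Posterior ∝ μ^2e^(−1μ) · μ^40e^(−8μ) = μ^42e^(−9μ), i.e. Gamma(shape=43, rate=9).
The mode of a Gamma(a, b) with a ≥ 1 (shape–rate) is (a−1)/b = 42/9 ≈ 4.667.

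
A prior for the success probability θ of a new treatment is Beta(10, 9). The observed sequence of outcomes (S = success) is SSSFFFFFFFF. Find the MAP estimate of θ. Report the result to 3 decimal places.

θ̂_MAP = 0.429

Prior: Beta(10, 9).
Data: 3 successes in 11 trials (from the sequence). The binomial likelihood contributes θ^3(1−θ)^8, so the posterior is Beta(10+3, 9+8) = Beta(13, 17).
For Beta(a, b) with a, b > 1 the mode is (a−1)/(a+b−2) = 12/28 ≈ 0.429.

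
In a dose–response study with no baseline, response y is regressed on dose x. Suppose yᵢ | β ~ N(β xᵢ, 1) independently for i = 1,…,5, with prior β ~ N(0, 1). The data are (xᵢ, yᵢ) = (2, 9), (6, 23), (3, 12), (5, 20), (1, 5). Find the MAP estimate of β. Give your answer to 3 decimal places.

log p(β | y) = −Σ(yᵢ − βxᵢ)²/(2·1) − β²/(2·1) + const.
Setting the derivative to zero: Σxᵢ(yᵢ − βxᵢ)/1 − β/1 = 0, so β = Σxᵢyᵢ / (Σxᵢ² + σ²/τ²).
Σxᵢyᵢ = 2·9 + 6·23 + 3·12 + 5·20 + 1·5 = 297; Σxᵢ² = 75; σ²/τ² = 1.
β̂_MAP = 297 / (75 + 1) = 297/76 ≈ 3.908.

β̂_MAP = 3.908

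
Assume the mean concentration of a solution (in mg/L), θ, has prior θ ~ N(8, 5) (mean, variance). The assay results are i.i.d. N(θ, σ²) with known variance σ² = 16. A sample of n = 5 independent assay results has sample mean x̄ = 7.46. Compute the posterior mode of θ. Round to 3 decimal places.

θ̂_MAP = 7.671

n = 5, x̄ = 7.46.
For a Normal prior and Normal likelihood with known variance, the posterior is Normal; its mode equals its mean, the precision-weighted average.
Prior precision 1/σ₀² = 1/5 = 0.2; data precision n/σ² = 5/16 = 0.3125.
θ̂ = (0.2·8 + 0.3125·7.46) / (0.2 + 0.3125) = 3.93125/0.5125 = 629/82 ≈ 7.671.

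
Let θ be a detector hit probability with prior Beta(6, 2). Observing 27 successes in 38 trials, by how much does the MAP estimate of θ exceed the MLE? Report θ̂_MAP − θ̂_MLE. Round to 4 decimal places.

Posterior is Beta(33, 13); MAP = (33−1)/(46−2) = 32/44 ≈ 0.72727.
MLE ignores the prior: θ̂_MLE = k/n = 27/38 ≈ 0.71053.
Difference = 32/44 − 27/38 = 7/418 ≈ 0.0167.

MAP − MLE = 0.0167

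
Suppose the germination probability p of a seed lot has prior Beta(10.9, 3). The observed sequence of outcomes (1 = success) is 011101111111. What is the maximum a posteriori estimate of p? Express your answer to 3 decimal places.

p̂_MAP = 0.833

Prior: Beta(10.9, 3).
Data: 10 successes in 12 trials (from the sequence). The binomial likelihood contributes p^10(1−p)^2, so the posterior is Beta(10.9+10, 3+2) = Beta(20.9, 5).
For Beta(a, b) with a, b > 1 the mode is (a−1)/(a+b−2) = 19.9/23.9 ≈ 0.833.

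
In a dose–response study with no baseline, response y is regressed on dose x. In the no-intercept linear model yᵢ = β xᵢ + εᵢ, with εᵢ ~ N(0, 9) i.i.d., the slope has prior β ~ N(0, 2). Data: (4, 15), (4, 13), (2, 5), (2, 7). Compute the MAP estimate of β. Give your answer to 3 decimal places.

log p(β | y) = −Σ(yᵢ − βxᵢ)²/(2·9) − β²/(2·2) + const.
Setting the derivative to zero: Σxᵢ(yᵢ − βxᵢ)/9 − β/2 = 0, so β = Σxᵢyᵢ / (Σxᵢ² + σ²/τ²).
Σxᵢyᵢ = 4·15 + 4·13 + 2·5 + 2·7 = 136; Σxᵢ² = 40; σ²/τ² = 4.5.
β̂_MAP = 136 / (40 + 4.5) = 136/44.5 ≈ 3.056.

β̂_MAP = 3.056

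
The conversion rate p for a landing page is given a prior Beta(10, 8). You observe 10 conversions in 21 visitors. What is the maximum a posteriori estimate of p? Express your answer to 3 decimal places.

Prior: Beta(10, 8).
Data: 10 successes in 21 trials. The binomial likelihood contributes p^10(1−p)^11, so the posterior is Beta(10+10, 8+11) = Beta(20, 19).
For Beta(a, b) with a, b > 1 the mode is (a−1)/(a+b−2) = 19/37 ≈ 0.514.

p̂_MAP = 0.514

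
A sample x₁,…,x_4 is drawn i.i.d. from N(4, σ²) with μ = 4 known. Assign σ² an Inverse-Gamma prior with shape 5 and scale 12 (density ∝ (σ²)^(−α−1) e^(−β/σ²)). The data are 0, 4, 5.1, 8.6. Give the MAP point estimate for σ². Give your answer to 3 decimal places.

Sum of squared deviations about the known mean: SS = (0−4)² + (4−4)² + (5.1−4)² + (8.6−4)² = 38.37.
The Normal likelihood contributes (σ²)^(−n/2) exp(−SS/(2σ²)), so the posterior is Inverse-Gamma(α + n/2, β + SS/2) = Inverse-Gamma(7, 31.185).
The mode of Inverse-Gamma(a, b) is b/(a+1) = 31.185/8 ≈ 3.898.

σ̂²_MAP = 3.898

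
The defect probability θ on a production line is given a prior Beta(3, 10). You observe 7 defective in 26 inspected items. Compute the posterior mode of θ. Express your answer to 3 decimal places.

Prior: Beta(3, 10).
Data: 7 successes in 26 trials. The binomial likelihood contributes θ^7(1−θ)^19, so the posterior is Beta(3+7, 10+19) = Beta(10, 29).
For Beta(a, b) with a, b > 1 the mode is (a−1)/(a+b−2) = 9/37 ≈ 0.243.

θ̂_MAP = 0.243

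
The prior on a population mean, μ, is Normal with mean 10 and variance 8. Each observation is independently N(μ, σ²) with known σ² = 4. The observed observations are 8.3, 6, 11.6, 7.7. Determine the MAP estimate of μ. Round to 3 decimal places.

μ̂_MAP = 8.578

n = 4; x̄ = (8.3 + 6 + 11.6 + 7.7)/4 = 33.6/4 = 8.4.
For a Normal prior and Normal likelihood with known variance, the posterior is Normal; its mode equals its mean, the precision-weighted average.
Prior precision 1/σ₀² = 1/8 = 0.125; data precision n/σ² = 4/4 = 1.
μ̂ = (0.125·10 + 1·8.4) / (0.125 + 1) = 9.65/1.125 = 386/45 ≈ 8.578.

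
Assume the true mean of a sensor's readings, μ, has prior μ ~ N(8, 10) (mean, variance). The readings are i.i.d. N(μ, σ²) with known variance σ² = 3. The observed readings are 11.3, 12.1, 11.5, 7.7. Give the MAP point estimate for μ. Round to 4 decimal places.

μ̂_MAP = 10.4651

n = 4; x̄ = (11.3 + 12.1 + 11.5 + 7.7)/4 = 42.6/4 = 10.65.
For a Normal prior and Normal likelihood with known variance, the posterior is Normal; its mode equals its mean, the precision-weighted average.
Prior precision 1/σ₀² = 1/10 = 0.1; data precision n/σ² = 4/3.
μ̂ = (0.1·8 + (4/3)·10.65) / (0.1 + 4/3) = 15/(43/30) = 450/43 ≈ 10.4651.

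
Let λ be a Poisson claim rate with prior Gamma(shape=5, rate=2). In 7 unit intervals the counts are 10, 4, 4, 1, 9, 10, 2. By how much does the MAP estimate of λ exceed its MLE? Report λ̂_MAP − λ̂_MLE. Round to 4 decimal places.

Σxᵢ = 40. Posterior is Gamma(45, 9); MAP = (45−1)/9 = 44/9 ≈ 4.88889.
MLE = x̄ = 40/7 ≈ 5.71429.
Difference = 44/9 − 40/7 = -52/63 ≈ -0.8254.

MAP − MLE = -0.8254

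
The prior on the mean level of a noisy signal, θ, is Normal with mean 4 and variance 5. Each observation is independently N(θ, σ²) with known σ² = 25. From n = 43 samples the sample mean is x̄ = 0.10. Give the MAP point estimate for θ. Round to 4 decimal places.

n = 43, x̄ = 0.10.
For a Normal prior and Normal likelihood with known variance, the posterior is Normal; its mode equals its mean, the precision-weighted average.
Prior precision 1/σ₀² = 1/5 = 0.2; data precision n/σ² = 43/25 = 1.72.
θ̂ = (0.2·4 + 1.72·0.1) / (0.2 + 1.72) = 0.972/1.92 = 0.50625 ≈ 0.5063.

θ̂_MAP = 0.5063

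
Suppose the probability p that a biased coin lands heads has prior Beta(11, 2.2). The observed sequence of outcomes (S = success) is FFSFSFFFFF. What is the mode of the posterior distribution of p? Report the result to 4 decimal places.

Prior: Beta(11, 2.2).
Data: 2 successes in 10 trials (from the sequence). The binomial likelihood contributes p^2(1−p)^8, so the posterior is Beta(11+2, 2.2+8) = Beta(13, 10.2).
For Beta(a, b) with a, b > 1 the mode is (a−1)/(a+b−2) = 12/21.2 ≈ 0.5660.

p̂_MAP = 0.5660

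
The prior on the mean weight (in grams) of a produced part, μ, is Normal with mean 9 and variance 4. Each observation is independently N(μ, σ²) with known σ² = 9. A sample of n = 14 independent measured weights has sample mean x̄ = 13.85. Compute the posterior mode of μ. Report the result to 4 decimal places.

μ̂_MAP = 13.1785

n = 14, x̄ = 13.85.
For a Normal prior and Normal likelihood with known variance, the posterior is Normal; its mode equals its mean, the precision-weighted average.
Prior precision 1/σ₀² = 1/4 = 0.25; data precision n/σ² = 14/9.
μ̂ = (0.25·9 + (14/9)·13.85) / (0.25 + 14/9) = (4283/180)/(65/36) = 4283/325 ≈ 13.1785.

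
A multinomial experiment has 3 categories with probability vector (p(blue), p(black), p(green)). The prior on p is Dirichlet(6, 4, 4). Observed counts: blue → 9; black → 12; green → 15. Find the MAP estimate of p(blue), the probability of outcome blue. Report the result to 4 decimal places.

The posterior is Dirichlet(αᵢ + nᵢ) = Dirichlet(15, 16, 19).
For a Dirichlet(a₁,…,a_K) with all aᵢ > 1, the mode has j-th component (aⱼ − 1)/(Σaᵢ − K).
Here Σaᵢ = 50 and K = 3, so p(blue) = (15 − 1)/(50 − 3) = 14/47 ≈ 0.2979.

MAP estimate of p(blue) = 0.2979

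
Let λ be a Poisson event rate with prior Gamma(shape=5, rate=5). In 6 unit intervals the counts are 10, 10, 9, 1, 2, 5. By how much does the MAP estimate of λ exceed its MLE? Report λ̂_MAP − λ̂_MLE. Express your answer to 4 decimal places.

Σxᵢ = 37. Posterior is Gamma(42, 11); MAP = (42−1)/11 = 41/11 ≈ 3.72727.
MLE = x̄ = 37/6 ≈ 6.16667.
Difference = 41/11 − 37/6 = -161/66 ≈ -2.4394.

MAP − MLE = -2.4394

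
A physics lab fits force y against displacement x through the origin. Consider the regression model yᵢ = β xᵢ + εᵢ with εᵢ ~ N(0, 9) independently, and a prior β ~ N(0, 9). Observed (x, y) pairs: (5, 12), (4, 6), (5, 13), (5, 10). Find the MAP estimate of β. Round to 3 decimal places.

log p(β | y) = −Σ(yᵢ − βxᵢ)²/(2·9) − β²/(2·9) + const.
Setting the derivative to zero: Σxᵢ(yᵢ − βxᵢ)/9 − β/9 = 0, so β = Σxᵢyᵢ / (Σxᵢ² + σ²/τ²).
Σxᵢyᵢ = 5·12 + 4·6 + 5·13 + 5·10 = 199; Σxᵢ² = 91; σ²/τ² = 1.
β̂_MAP = 199 / (91 + 1) = 199/92 ≈ 2.163.

β̂_MAP = 2.163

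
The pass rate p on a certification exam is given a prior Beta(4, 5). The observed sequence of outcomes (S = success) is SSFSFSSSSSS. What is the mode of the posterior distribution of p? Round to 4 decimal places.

Prior: Beta(4, 5).
Data: 9 successes in 11 trials (from the sequence). The binomial likelihood contributes p^9(1−p)^2, so the posterior is Beta(4+9, 5+2) = Beta(13, 7).
For Beta(a, b) with a, b > 1 the mode is (a−1)/(a+b−2) = 12/18 ≈ 0.6667.

p̂_MAP = 0.6667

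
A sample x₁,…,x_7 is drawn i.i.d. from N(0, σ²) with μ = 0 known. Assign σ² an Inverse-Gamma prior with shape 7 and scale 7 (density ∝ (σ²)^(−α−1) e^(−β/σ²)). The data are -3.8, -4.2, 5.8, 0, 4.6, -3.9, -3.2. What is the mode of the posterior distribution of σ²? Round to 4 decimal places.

Sum of squared deviations about the known mean: SS = (-3.8−0)² + (-4.2−0)² + (5.8−0)² + (0−0)² + (4.6−0)² + (-3.9−0)² + (-3.2−0)² = 112.33.
The Normal likelihood contributes (σ²)^(−n/2) exp(−SS/(2σ²)), so the posterior is Inverse-Gamma(α + n/2, β + SS/2) = Inverse-Gamma(10.5, 63.165).
The mode of Inverse-Gamma(a, b) is b/(a+1) = 63.165/11.5 ≈ 5.4926.

σ̂²_MAP = 5.4926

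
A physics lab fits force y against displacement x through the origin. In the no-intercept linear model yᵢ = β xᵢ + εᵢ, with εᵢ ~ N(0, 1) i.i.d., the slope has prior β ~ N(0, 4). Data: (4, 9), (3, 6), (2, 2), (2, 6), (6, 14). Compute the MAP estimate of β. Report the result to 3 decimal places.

β̂_MAP = 2.224

log p(β | y) = −Σ(yᵢ − βxᵢ)²/(2·1) − β²/(2·4) + const.
Setting the derivative to zero: Σxᵢ(yᵢ − βxᵢ)/1 − β/4 = 0, so β = Σxᵢyᵢ / (Σxᵢ² + σ²/τ²).
Σxᵢyᵢ = 4·9 + 3·6 + 2·2 + 2·6 + 6·14 = 154; Σxᵢ² = 69; σ²/τ² = 0.25.
β̂_MAP = 154 / (69 + 0.25) = 154/69.25 ≈ 2.224.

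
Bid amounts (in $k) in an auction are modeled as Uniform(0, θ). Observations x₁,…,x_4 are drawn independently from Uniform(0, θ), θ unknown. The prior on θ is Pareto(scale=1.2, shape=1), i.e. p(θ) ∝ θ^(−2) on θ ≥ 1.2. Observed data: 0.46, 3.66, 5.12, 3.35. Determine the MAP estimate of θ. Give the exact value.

θ̂_MAP = 5.12

The Uniform(0, θ) likelihood is θ^(−n) for θ ≥ max(xᵢ), zero otherwise. Here max(xᵢ) = 5.12.
Posterior ∝ θ^(−2) · θ^(−4) = θ^(−6) on θ ≥ max(1.2, 5.12) = 5.12.
This density is strictly decreasing in θ, so the posterior mode lies at the lower boundary of the support.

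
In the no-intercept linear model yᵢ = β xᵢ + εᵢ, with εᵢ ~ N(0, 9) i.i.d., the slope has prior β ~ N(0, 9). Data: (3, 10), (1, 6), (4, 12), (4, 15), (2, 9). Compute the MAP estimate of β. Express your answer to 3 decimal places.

β̂_MAP = 3.447

log p(β | y) = −Σ(yᵢ − βxᵢ)²/(2·9) − β²/(2·9) + const.
Setting the derivative to zero: Σxᵢ(yᵢ − βxᵢ)/9 − β/9 = 0, so β = Σxᵢyᵢ / (Σxᵢ² + σ²/τ²).
Σxᵢyᵢ = 3·10 + 1·6 + 4·12 + 4·15 + 2·9 = 162; Σxᵢ² = 46; σ²/τ² = 1.
β̂_MAP = 162 / (46 + 1) = 162/47 ≈ 3.447.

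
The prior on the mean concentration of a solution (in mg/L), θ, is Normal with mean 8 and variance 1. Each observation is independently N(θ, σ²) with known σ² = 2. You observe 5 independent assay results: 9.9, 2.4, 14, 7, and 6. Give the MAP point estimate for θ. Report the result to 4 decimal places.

n = 5; x̄ = (9.9 + 2.4 + 14 + 7 + 6)/5 = 39.3/5 = 7.86.
For a Normal prior and Normal likelihood with known variance, the posterior is Normal; its mode equals its mean, the precision-weighted average.
Prior precision 1/σ₀² = 1/1 = 1; data precision n/σ² = 5/2 = 2.5.
θ̂ = (1·8 + 2.5·7.86) / (1 + 2.5) = 27.65/3.5 = 7.9000.

θ̂_MAP = 7.9000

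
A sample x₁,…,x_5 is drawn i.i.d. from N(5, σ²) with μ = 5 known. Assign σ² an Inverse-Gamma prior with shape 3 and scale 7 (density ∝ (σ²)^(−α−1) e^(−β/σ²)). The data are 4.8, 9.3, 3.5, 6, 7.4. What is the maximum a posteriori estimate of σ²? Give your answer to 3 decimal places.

σ̂²_MAP = 3.195

Sum of squared deviations about the known mean: SS = (4.8−5)² + (9.3−5)² + (3.5−5)² + (6−5)² + (7.4−5)² = 27.54.
The Normal likelihood contributes (σ²)^(−n/2) exp(−SS/(2σ²)), so the posterior is Inverse-Gamma(α + n/2, β + SS/2) = Inverse-Gamma(5.5, 20.77).
The mode of Inverse-Gamma(a, b) is b/(a+1) = 20.77/6.5 ≈ 3.195.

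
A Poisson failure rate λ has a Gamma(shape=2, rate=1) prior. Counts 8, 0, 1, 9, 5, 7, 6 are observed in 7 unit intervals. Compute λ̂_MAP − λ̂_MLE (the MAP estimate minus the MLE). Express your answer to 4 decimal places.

Σxᵢ = 36. Posterior is Gamma(38, 8); MAP = (38−1)/8 = 37/8 ≈ 4.62500.
MLE = x̄ = 36/7 ≈ 5.14286.
Difference = 37/8 − 36/7 = -29/56 ≈ -0.5179.

MAP − MLE = -0.5179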